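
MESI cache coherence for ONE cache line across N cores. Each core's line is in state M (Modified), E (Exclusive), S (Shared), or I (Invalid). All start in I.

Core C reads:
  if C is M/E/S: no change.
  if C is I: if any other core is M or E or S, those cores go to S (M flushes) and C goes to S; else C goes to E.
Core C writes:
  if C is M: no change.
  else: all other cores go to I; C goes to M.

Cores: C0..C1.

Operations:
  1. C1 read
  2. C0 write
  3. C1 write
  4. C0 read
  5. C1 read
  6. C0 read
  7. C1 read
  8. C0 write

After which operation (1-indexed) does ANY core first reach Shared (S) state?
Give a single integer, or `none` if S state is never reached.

Answer: 4

Derivation:
Op 1: C1 read [C1 read from I: no other sharers -> C1=E (exclusive)] -> [I,E]
Op 2: C0 write [C0 write: invalidate ['C1=E'] -> C0=M] -> [M,I]
Op 3: C1 write [C1 write: invalidate ['C0=M'] -> C1=M] -> [I,M]
Op 4: C0 read [C0 read from I: others=['C1=M'] -> C0=S, others downsized to S] -> [S,S]
  -> First S state at op 4; remaining ops need not be traced.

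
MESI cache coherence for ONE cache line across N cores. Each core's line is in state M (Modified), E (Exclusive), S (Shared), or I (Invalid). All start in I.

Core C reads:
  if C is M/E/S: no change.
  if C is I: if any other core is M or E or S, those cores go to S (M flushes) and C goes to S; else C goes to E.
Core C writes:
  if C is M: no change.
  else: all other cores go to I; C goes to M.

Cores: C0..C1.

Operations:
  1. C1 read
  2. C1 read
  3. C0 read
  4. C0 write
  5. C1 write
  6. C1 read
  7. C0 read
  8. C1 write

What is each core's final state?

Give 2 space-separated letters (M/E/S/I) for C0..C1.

Answer: I M

Derivation:
Op 1: C1 read [C1 read from I: no other sharers -> C1=E (exclusive)] -> [I,E]
Op 2: C1 read [C1 read: already in E, no change] -> [I,E]
Op 3: C0 read [C0 read from I: others=['C1=E'] -> C0=S, others downsized to S] -> [S,S]
Op 4: C0 write [C0 write: invalidate ['C1=S'] -> C0=M] -> [M,I]
Op 5: C1 write [C1 write: invalidate ['C0=M'] -> C1=M] -> [I,M]
Op 6: C1 read [C1 read: already in M, no change] -> [I,M]
Op 7: C0 read [C0 read from I: others=['C1=M'] -> C0=S, others downsized to S] -> [S,S]
Op 8: C1 write [C1 write: invalidate ['C0=S'] -> C1=M] -> [I,M]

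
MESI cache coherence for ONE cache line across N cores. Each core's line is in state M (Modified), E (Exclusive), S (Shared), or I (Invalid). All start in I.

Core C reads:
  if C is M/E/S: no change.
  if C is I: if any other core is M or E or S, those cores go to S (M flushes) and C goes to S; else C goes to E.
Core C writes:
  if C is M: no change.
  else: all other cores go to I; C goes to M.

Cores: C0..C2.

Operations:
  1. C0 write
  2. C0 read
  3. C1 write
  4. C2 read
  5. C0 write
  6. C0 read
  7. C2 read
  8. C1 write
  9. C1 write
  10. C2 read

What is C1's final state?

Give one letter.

Op 1: C0 write [C0 write: invalidate none -> C0=M] -> [M,I,I]
Op 2: C0 read [C0 read: already in M, no change] -> [M,I,I]
Op 3: C1 write [C1 write: invalidate ['C0=M'] -> C1=M] -> [I,M,I]
Op 4: C2 read [C2 read from I: others=['C1=M'] -> C2=S, others downsized to S] -> [I,S,S]
Op 5: C0 write [C0 write: invalidate ['C1=S', 'C2=S'] -> C0=M] -> [M,I,I]
Op 6: C0 read [C0 read: already in M, no change] -> [M,I,I]
Op 7: C2 read [C2 read from I: others=['C0=M'] -> C2=S, others downsized to S] -> [S,I,S]
Op 8: C1 write [C1 write: invalidate ['C0=S', 'C2=S'] -> C1=M] -> [I,M,I]
Op 9: C1 write [C1 write: already M (modified), no change] -> [I,M,I]
Op 10: C2 read [C2 read from I: others=['C1=M'] -> C2=S, others downsized to S] -> [I,S,S]

Answer: S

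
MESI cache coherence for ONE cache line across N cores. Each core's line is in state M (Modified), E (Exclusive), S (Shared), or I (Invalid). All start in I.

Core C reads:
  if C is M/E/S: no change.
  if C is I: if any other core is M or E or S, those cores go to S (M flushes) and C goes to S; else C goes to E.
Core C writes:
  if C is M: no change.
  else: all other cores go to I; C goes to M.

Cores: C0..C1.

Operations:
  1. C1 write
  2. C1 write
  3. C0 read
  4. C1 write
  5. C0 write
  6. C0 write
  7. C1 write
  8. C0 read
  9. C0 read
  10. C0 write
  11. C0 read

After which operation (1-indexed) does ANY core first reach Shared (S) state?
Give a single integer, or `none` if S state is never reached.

Answer: 3

Derivation:
Op 1: C1 write [C1 write: invalidate none -> C1=M] -> [I,M]
Op 2: C1 write [C1 write: already M (modified), no change] -> [I,M]
Op 3: C0 read [C0 read from I: others=['C1=M'] -> C0=S, others downsized to S] -> [S,S]
  -> First S state at op 3; remaining ops need not be traced.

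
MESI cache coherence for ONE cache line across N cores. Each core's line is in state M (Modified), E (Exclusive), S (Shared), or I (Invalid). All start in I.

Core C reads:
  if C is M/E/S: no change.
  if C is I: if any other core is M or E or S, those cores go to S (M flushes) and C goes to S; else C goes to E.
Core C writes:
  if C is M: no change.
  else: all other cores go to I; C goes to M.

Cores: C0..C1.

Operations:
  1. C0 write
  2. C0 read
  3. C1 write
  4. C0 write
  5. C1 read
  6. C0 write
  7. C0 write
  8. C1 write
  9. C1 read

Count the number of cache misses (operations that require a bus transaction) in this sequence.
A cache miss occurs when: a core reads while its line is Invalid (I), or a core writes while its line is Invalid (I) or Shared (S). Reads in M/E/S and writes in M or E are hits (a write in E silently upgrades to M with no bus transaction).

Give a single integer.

Answer: 6

Derivation:
Op 1: C0 write [C0 write: invalidate none -> C0=M] -> [M,I] [MISS #1: write from I]
Op 2: C0 read [C0 read: already in M, no change] -> [M,I] [hit: read from M]
Op 3: C1 write [C1 write: invalidate ['C0=M'] -> C1=M] -> [I,M] [MISS #2: write from I]
Op 4: C0 write [C0 write: invalidate ['C1=M'] -> C0=M] -> [M,I] [MISS #3: write from I]
Op 5: C1 read [C1 read from I: others=['C0=M'] -> C1=S, others downsized to S] -> [S,S] [MISS #4: read from I]
Op 6: C0 write [C0 write: invalidate ['C1=S'] -> C0=M] -> [M,I] [MISS #5: write from S]
Op 7: C0 write [C0 write: already M (modified), no change] -> [M,I] [hit: write from M]
Op 8: C1 write [C1 write: invalidate ['C0=M'] -> C1=M] -> [I,M] [MISS #6: write from I]
Op 9: C1 read [C1 read: already in M, no change] -> [I,M] [hit: read from M]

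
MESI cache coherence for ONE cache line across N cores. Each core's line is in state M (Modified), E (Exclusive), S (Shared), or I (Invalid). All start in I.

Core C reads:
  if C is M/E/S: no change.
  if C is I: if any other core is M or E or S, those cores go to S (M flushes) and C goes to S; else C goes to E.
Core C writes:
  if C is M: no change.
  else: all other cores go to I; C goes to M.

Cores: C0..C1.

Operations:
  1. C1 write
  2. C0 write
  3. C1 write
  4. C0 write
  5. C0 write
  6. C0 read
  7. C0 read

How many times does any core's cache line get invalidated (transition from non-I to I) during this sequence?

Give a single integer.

Op 1: C1 write [C1 write: invalidate none -> C1=M] -> [I,M] (invalidations this op: 0; running total: 0)
Op 2: C0 write [C0 write: invalidate ['C1=M'] -> C0=M] -> [M,I] (invalidations this op: 1; running total: 1)
Op 3: C1 write [C1 write: invalidate ['C0=M'] -> C1=M] -> [I,M] (invalidations this op: 1; running total: 2)
Op 4: C0 write [C0 write: invalidate ['C1=M'] -> C0=M] -> [M,I] (invalidations this op: 1; running total: 3)
Op 5: C0 write [C0 write: already M (modified), no change] -> [M,I] (invalidations this op: 0; running total: 3)
Op 6: C0 read [C0 read: already in M, no change] -> [M,I] (invalidations this op: 0; running total: 3)
Op 7: C0 read [C0 read: already in M, no change] -> [M,I] (invalidations this op: 0; running total: 3)

Answer: 3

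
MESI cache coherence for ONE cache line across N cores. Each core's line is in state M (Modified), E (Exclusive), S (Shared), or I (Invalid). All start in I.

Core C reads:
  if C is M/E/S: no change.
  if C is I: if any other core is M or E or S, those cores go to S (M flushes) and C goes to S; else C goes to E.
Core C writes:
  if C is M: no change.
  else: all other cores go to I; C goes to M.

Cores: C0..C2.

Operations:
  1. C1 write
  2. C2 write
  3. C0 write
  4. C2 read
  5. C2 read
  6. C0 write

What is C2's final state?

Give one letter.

Answer: I

Derivation:
Op 1: C1 write [C1 write: invalidate none -> C1=M] -> [I,M,I]
Op 2: C2 write [C2 write: invalidate ['C1=M'] -> C2=M] -> [I,I,M]
Op 3: C0 write [C0 write: invalidate ['C2=M'] -> C0=M] -> [M,I,I]
Op 4: C2 read [C2 read from I: others=['C0=M'] -> C2=S, others downsized to S] -> [S,I,S]
Op 5: C2 read [C2 read: already in S, no change] -> [S,I,S]
Op 6: C0 write [C0 write: invalidate ['C2=S'] -> C0=M] -> [M,I,I]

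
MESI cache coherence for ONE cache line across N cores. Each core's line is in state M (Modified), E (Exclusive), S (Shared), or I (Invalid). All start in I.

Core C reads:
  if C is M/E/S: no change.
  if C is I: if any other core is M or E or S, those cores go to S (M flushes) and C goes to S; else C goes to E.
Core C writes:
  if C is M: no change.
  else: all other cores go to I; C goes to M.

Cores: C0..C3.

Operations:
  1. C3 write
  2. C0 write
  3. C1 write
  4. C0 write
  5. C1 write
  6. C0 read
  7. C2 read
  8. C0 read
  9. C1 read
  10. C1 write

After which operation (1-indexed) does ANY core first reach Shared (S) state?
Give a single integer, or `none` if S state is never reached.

Op 1: C3 write [C3 write: invalidate none -> C3=M] -> [I,I,I,M]
Op 2: C0 write [C0 write: invalidate ['C3=M'] -> C0=M] -> [M,I,I,I]
Op 3: C1 write [C1 write: invalidate ['C0=M'] -> C1=M] -> [I,M,I,I]
Op 4: C0 write [C0 write: invalidate ['C1=M'] -> C0=M] -> [M,I,I,I]
Op 5: C1 write [C1 write: invalidate ['C0=M'] -> C1=M] -> [I,M,I,I]
Op 6: C0 read [C0 read from I: others=['C1=M'] -> C0=S, others downsized to S] -> [S,S,I,I]
  -> First S state at op 6; remaining ops need not be traced.

Answer: 6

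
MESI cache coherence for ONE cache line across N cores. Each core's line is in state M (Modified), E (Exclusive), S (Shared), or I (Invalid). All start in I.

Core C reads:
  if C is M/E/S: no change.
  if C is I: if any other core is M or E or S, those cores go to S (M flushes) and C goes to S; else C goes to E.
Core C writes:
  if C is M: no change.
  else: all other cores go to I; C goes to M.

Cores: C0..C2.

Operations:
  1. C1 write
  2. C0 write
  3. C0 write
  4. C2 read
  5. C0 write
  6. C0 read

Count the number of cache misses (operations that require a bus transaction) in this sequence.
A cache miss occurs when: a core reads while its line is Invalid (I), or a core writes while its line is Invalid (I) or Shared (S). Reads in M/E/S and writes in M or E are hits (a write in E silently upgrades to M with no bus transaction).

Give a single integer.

Op 1: C1 write [C1 write: invalidate none -> C1=M] -> [I,M,I] [MISS #1: write from I]
Op 2: C0 write [C0 write: invalidate ['C1=M'] -> C0=M] -> [M,I,I] [MISS #2: write from I]
Op 3: C0 write [C0 write: already M (modified), no change] -> [M,I,I] [hit: write from M]
Op 4: C2 read [C2 read from I: others=['C0=M'] -> C2=S, others downsized to S] -> [S,I,S] [MISS #3: read from I]
Op 5: C0 write [C0 write: invalidate ['C2=S'] -> C0=M] -> [M,I,I] [MISS #4: write from S]
Op 6: C0 read [C0 read: already in M, no change] -> [M,I,I] [hit: read from M]

Answer: 4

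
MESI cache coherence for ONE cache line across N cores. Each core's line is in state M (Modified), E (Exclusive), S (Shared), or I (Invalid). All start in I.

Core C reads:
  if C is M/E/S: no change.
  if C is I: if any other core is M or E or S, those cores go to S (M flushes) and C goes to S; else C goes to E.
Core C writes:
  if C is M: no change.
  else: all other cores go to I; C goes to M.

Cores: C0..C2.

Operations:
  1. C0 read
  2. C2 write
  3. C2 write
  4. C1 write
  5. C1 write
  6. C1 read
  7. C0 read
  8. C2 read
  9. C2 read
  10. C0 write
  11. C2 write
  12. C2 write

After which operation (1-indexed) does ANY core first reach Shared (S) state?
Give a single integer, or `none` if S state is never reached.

Op 1: C0 read [C0 read from I: no other sharers -> C0=E (exclusive)] -> [E,I,I]
Op 2: C2 write [C2 write: invalidate ['C0=E'] -> C2=M] -> [I,I,M]
Op 3: C2 write [C2 write: already M (modified), no change] -> [I,I,M]
Op 4: C1 write [C1 write: invalidate ['C2=M'] -> C1=M] -> [I,M,I]
Op 5: C1 write [C1 write: already M (modified), no change] -> [I,M,I]
Op 6: C1 read [C1 read: already in M, no change] -> [I,M,I]
Op 7: C0 read [C0 read from I: others=['C1=M'] -> C0=S, others downsized to S] -> [S,S,I]
  -> First S state at op 7; remaining ops need not be traced.

Answer: 7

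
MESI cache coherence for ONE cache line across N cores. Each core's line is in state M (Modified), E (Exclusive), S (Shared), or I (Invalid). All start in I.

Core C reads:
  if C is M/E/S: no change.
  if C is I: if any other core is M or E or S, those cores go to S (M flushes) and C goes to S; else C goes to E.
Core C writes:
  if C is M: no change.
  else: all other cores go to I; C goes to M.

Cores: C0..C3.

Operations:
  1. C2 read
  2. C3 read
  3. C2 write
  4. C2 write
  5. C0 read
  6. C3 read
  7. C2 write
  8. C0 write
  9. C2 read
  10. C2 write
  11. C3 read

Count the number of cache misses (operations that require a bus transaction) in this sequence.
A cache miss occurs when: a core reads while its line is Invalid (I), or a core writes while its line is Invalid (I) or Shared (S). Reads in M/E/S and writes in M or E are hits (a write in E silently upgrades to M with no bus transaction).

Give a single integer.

Op 1: C2 read [C2 read from I: no other sharers -> C2=E (exclusive)] -> [I,I,E,I] [MISS #1: read from I]
Op 2: C3 read [C3 read from I: others=['C2=E'] -> C3=S, others downsized to S] -> [I,I,S,S] [MISS #2: read from I]
Op 3: C2 write [C2 write: invalidate ['C3=S'] -> C2=M] -> [I,I,M,I] [MISS #3: write from S]
Op 4: C2 write [C2 write: already M (modified), no change] -> [I,I,M,I] [hit: write from M]
Op 5: C0 read [C0 read from I: others=['C2=M'] -> C0=S, others downsized to S] -> [S,I,S,I] [MISS #4: read from I]
Op 6: C3 read [C3 read from I: others=['C0=S', 'C2=S'] -> C3=S, others downsized to S] -> [S,I,S,S] [MISS #5: read from I]
Op 7: C2 write [C2 write: invalidate ['C0=S', 'C3=S'] -> C2=M] -> [I,I,M,I] [MISS #6: write from S]
Op 8: C0 write [C0 write: invalidate ['C2=M'] -> C0=M] -> [M,I,I,I] [MISS #7: write from I]
Op 9: C2 read [C2 read from I: others=['C0=M'] -> C2=S, others downsized to S] -> [S,I,S,I] [MISS #8: read from I]
Op 10: C2 write [C2 write: invalidate ['C0=S'] -> C2=M] -> [I,I,M,I] [MISS #9: write from S]
Op 11: C3 read [C3 read from I: others=['C2=M'] -> C3=S, others downsized to S] -> [I,I,S,S] [MISS #10: read from I]

Answer: 10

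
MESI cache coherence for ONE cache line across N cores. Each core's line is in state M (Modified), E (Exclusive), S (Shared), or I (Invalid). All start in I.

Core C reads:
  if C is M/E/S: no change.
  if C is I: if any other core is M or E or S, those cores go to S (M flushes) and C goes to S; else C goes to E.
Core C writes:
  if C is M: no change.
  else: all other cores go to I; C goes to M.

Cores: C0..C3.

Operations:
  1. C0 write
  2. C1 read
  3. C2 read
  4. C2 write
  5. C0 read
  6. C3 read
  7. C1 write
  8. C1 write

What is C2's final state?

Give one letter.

Answer: I

Derivation:
Op 1: C0 write [C0 write: invalidate none -> C0=M] -> [M,I,I,I]
Op 2: C1 read [C1 read from I: others=['C0=M'] -> C1=S, others downsized to S] -> [S,S,I,I]
Op 3: C2 read [C2 read from I: others=['C0=S', 'C1=S'] -> C2=S, others downsized to S] -> [S,S,S,I]
Op 4: C2 write [C2 write: invalidate ['C0=S', 'C1=S'] -> C2=M] -> [I,I,M,I]
Op 5: C0 read [C0 read from I: others=['C2=M'] -> C0=S, others downsized to S] -> [S,I,S,I]
Op 6: C3 read [C3 read from I: others=['C0=S', 'C2=S'] -> C3=S, others downsized to S] -> [S,I,S,S]
Op 7: C1 write [C1 write: invalidate ['C0=S', 'C2=S', 'C3=S'] -> C1=M] -> [I,M,I,I]
Op 8: C1 write [C1 write: already M (modified), no change] -> [I,M,I,I]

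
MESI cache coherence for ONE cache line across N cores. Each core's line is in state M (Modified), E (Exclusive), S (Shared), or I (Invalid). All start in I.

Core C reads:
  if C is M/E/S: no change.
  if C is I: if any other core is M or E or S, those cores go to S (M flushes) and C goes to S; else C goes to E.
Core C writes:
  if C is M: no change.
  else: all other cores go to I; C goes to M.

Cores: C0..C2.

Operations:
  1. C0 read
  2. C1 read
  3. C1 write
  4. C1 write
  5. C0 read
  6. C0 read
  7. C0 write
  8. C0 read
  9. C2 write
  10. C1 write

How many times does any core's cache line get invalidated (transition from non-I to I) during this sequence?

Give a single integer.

Answer: 4

Derivation:
Op 1: C0 read [C0 read from I: no other sharers -> C0=E (exclusive)] -> [E,I,I] (invalidations this op: 0; running total: 0)
Op 2: C1 read [C1 read from I: others=['C0=E'] -> C1=S, others downsized to S] -> [S,S,I] (invalidations this op: 0; running total: 0)
Op 3: C1 write [C1 write: invalidate ['C0=S'] -> C1=M] -> [I,M,I] (invalidations this op: 1; running total: 1)
Op 4: C1 write [C1 write: already M (modified), no change] -> [I,M,I] (invalidations this op: 0; running total: 1)
Op 5: C0 read [C0 read from I: others=['C1=M'] -> C0=S, others downsized to S] -> [S,S,I] (invalidations this op: 0; running total: 1)
Op 6: C0 read [C0 read: already in S, no change] -> [S,S,I] (invalidations this op: 0; running total: 1)
Op 7: C0 write [C0 write: invalidate ['C1=S'] -> C0=M] -> [M,I,I] (invalidations this op: 1; running total: 2)
Op 8: C0 read [C0 read: already in M, no change] -> [M,I,I] (invalidations this op: 0; running total: 2)
Op 9: C2 write [C2 write: invalidate ['C0=M'] -> C2=M] -> [I,I,M] (invalidations this op: 1; running total: 3)
Op 10: C1 write [C1 write: invalidate ['C2=M'] -> C1=M] -> [I,M,I] (invalidations this op: 1; running total: 4)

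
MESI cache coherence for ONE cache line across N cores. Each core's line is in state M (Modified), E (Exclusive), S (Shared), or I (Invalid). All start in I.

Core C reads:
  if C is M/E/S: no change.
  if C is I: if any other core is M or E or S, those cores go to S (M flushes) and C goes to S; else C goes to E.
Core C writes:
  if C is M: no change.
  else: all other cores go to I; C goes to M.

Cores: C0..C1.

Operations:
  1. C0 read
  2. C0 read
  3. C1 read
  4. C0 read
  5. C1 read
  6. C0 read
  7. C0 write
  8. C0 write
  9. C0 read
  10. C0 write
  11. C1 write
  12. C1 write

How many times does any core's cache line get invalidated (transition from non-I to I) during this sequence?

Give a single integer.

Op 1: C0 read [C0 read from I: no other sharers -> C0=E (exclusive)] -> [E,I] (invalidations this op: 0; running total: 0)
Op 2: C0 read [C0 read: already in E, no change] -> [E,I] (invalidations this op: 0; running total: 0)
Op 3: C1 read [C1 read from I: others=['C0=E'] -> C1=S, others downsized to S] -> [S,S] (invalidations this op: 0; running total: 0)
Op 4: C0 read [C0 read: already in S, no change] -> [S,S] (invalidations this op: 0; running total: 0)
Op 5: C1 read [C1 read: already in S, no change] -> [S,S] (invalidations this op: 0; running total: 0)
Op 6: C0 read [C0 read: already in S, no change] -> [S,S] (invalidations this op: 0; running total: 0)
Op 7: C0 write [C0 write: invalidate ['C1=S'] -> C0=M] -> [M,I] (invalidations this op: 1; running total: 1)
Op 8: C0 write [C0 write: already M (modified), no change] -> [M,I] (invalidations this op: 0; running total: 1)
Op 9: C0 read [C0 read: already in M, no change] -> [M,I] (invalidations this op: 0; running total: 1)
Op 10: C0 write [C0 write: already M (modified), no change] -> [M,I] (invalidations this op: 0; running total: 1)
Op 11: C1 write [C1 write: invalidate ['C0=M'] -> C1=M] -> [I,M] (invalidations this op: 1; running total: 2)
Op 12: C1 write [C1 write: already M (modified), no change] -> [I,M] (invalidations this op: 0; running total: 2)

Answer: 2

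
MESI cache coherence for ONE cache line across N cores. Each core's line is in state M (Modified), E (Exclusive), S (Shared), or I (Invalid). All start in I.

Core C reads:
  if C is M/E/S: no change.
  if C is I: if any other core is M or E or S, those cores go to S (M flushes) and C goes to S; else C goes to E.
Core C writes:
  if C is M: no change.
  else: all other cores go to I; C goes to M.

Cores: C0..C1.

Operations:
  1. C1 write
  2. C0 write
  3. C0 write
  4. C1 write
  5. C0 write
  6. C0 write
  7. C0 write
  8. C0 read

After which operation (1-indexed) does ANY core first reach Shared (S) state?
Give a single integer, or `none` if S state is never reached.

Answer: none

Derivation:
Op 1: C1 write [C1 write: invalidate none -> C1=M] -> [I,M]
Op 2: C0 write [C0 write: invalidate ['C1=M'] -> C0=M] -> [M,I]
Op 3: C0 write [C0 write: already M (modified), no change] -> [M,I]
Op 4: C1 write [C1 write: invalidate ['C0=M'] -> C1=M] -> [I,M]
Op 5: C0 write [C0 write: invalidate ['C1=M'] -> C0=M] -> [M,I]
Op 6: C0 write [C0 write: already M (modified), no change] -> [M,I]
Op 7: C0 write [C0 write: already M (modified), no change] -> [M,I]
Op 8: C0 read [C0 read: already in M, no change] -> [M,I]
S state never reached in this sequence.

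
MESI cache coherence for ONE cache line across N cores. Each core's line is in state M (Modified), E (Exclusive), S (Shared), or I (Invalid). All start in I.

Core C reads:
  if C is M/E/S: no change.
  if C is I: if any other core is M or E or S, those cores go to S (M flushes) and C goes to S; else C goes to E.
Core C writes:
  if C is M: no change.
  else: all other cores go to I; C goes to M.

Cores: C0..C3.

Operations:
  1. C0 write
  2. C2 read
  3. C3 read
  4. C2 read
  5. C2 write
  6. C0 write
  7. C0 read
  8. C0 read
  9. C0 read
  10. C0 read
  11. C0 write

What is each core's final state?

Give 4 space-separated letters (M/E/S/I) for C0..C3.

Answer: M I I I

Derivation:
Op 1: C0 write [C0 write: invalidate none -> C0=M] -> [M,I,I,I]
Op 2: C2 read [C2 read from I: others=['C0=M'] -> C2=S, others downsized to S] -> [S,I,S,I]
Op 3: C3 read [C3 read from I: others=['C0=S', 'C2=S'] -> C3=S, others downsized to S] -> [S,I,S,S]
Op 4: C2 read [C2 read: already in S, no change] -> [S,I,S,S]
Op 5: C2 write [C2 write: invalidate ['C0=S', 'C3=S'] -> C2=M] -> [I,I,M,I]
Op 6: C0 write [C0 write: invalidate ['C2=M'] -> C0=M] -> [M,I,I,I]
Op 7: C0 read [C0 read: already in M, no change] -> [M,I,I,I]
Op 8: C0 read [C0 read: already in M, no change] -> [M,I,I,I]
Op 9: C0 read [C0 read: already in M, no change] -> [M,I,I,I]
Op 10: C0 read [C0 read: already in M, no change] -> [M,I,I,I]
Op 11: C0 write [C0 write: already M (modified), no change] -> [M,I,I,I]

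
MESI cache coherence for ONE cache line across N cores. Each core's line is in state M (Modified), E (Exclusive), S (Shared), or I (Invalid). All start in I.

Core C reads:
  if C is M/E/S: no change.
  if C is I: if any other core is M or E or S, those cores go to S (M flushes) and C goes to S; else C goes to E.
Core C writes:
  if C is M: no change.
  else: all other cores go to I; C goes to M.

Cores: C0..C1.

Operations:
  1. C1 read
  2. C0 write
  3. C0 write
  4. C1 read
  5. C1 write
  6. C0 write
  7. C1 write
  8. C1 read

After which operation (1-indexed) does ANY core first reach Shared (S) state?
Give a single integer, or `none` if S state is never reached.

Op 1: C1 read [C1 read from I: no other sharers -> C1=E (exclusive)] -> [I,E]
Op 2: C0 write [C0 write: invalidate ['C1=E'] -> C0=M] -> [M,I]
Op 3: C0 write [C0 write: already M (modified), no change] -> [M,I]
Op 4: C1 read [C1 read from I: others=['C0=M'] -> C1=S, others downsized to S] -> [S,S]
  -> First S state at op 4; remaining ops need not be traced.

Answer: 4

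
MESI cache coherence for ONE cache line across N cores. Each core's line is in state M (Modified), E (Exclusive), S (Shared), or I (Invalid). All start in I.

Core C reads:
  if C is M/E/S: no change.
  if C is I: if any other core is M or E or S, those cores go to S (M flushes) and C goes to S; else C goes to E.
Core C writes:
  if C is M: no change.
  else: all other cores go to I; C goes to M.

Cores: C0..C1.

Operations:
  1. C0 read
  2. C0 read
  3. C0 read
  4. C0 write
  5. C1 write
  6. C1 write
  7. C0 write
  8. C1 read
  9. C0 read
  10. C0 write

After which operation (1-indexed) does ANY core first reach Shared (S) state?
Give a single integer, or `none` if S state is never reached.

Op 1: C0 read [C0 read from I: no other sharers -> C0=E (exclusive)] -> [E,I]
Op 2: C0 read [C0 read: already in E, no change] -> [E,I]
Op 3: C0 read [C0 read: already in E, no change] -> [E,I]
Op 4: C0 write [C0 write: invalidate none -> C0=M] -> [M,I]
Op 5: C1 write [C1 write: invalidate ['C0=M'] -> C1=M] -> [I,M]
Op 6: C1 write [C1 write: already M (modified), no change] -> [I,M]
Op 7: C0 write [C0 write: invalidate ['C1=M'] -> C0=M] -> [M,I]
Op 8: C1 read [C1 read from I: others=['C0=M'] -> C1=S, others downsized to S] -> [S,S]
  -> First S state at op 8; remaining ops need not be traced.

Answer: 8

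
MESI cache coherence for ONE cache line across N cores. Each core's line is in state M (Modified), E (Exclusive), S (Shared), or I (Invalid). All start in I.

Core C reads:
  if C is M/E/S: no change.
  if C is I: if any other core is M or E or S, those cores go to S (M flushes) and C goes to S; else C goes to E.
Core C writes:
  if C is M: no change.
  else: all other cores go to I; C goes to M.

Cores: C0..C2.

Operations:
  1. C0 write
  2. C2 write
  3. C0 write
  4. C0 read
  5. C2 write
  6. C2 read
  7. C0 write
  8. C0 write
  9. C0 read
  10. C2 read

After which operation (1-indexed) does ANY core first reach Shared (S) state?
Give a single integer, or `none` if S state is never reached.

Answer: 10

Derivation:
Op 1: C0 write [C0 write: invalidate none -> C0=M] -> [M,I,I]
Op 2: C2 write [C2 write: invalidate ['C0=M'] -> C2=M] -> [I,I,M]
Op 3: C0 write [C0 write: invalidate ['C2=M'] -> C0=M] -> [M,I,I]
Op 4: C0 read [C0 read: already in M, no change] -> [M,I,I]
Op 5: C2 write [C2 write: invalidate ['C0=M'] -> C2=M] -> [I,I,M]
Op 6: C2 read [C2 read: already in M, no change] -> [I,I,M]
Op 7: C0 write [C0 write: invalidate ['C2=M'] -> C0=M] -> [M,I,I]
Op 8: C0 write [C0 write: already M (modified), no change] -> [M,I,I]
Op 9: C0 read [C0 read: already in M, no change] -> [M,I,I]
Op 10: C2 read [C2 read from I: others=['C0=M'] -> C2=S, others downsized to S] -> [S,I,S]
  -> First S state at op 10; remaining ops need not be traced.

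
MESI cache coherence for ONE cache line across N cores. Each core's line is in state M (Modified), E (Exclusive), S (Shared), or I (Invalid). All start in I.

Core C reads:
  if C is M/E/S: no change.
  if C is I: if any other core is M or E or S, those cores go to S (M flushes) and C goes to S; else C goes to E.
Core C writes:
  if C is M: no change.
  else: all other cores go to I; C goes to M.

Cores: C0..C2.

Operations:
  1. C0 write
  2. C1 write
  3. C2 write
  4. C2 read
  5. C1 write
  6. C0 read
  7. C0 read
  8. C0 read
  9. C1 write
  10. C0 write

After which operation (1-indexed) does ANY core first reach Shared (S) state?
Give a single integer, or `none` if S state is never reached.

Op 1: C0 write [C0 write: invalidate none -> C0=M] -> [M,I,I]
Op 2: C1 write [C1 write: invalidate ['C0=M'] -> C1=M] -> [I,M,I]
Op 3: C2 write [C2 write: invalidate ['C1=M'] -> C2=M] -> [I,I,M]
Op 4: C2 read [C2 read: already in M, no change] -> [I,I,M]
Op 5: C1 write [C1 write: invalidate ['C2=M'] -> C1=M] -> [I,M,I]
Op 6: C0 read [C0 read from I: others=['C1=M'] -> C0=S, others downsized to S] -> [S,S,I]
  -> First S state at op 6; remaining ops need not be traced.

Answer: 6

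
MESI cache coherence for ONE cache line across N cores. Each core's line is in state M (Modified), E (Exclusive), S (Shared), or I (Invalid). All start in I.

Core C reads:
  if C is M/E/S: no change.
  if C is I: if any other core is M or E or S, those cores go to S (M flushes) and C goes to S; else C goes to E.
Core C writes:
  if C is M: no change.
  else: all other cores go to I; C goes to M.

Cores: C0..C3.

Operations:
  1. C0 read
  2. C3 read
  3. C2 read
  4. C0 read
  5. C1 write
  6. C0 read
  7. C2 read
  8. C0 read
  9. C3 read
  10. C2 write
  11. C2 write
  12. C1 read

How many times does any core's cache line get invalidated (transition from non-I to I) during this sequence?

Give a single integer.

Answer: 6

Derivation:
Op 1: C0 read [C0 read from I: no other sharers -> C0=E (exclusive)] -> [E,I,I,I] (invalidations this op: 0; running total: 0)
Op 2: C3 read [C3 read from I: others=['C0=E'] -> C3=S, others downsized to S] -> [S,I,I,S] (invalidations this op: 0; running total: 0)
Op 3: C2 read [C2 read from I: others=['C0=S', 'C3=S'] -> C2=S, others downsized to S] -> [S,I,S,S] (invalidations this op: 0; running total: 0)
Op 4: C0 read [C0 read: already in S, no change] -> [S,I,S,S] (invalidations this op: 0; running total: 0)
Op 5: C1 write [C1 write: invalidate ['C0=S', 'C2=S', 'C3=S'] -> C1=M] -> [I,M,I,I] (invalidations this op: 3; running total: 3)
Op 6: C0 read [C0 read from I: others=['C1=M'] -> C0=S, others downsized to S] -> [S,S,I,I] (invalidations this op: 0; running total: 3)
Op 7: C2 read [C2 read from I: others=['C0=S', 'C1=S'] -> C2=S, others downsized to S] -> [S,S,S,I] (invalidations this op: 0; running total: 3)
Op 8: C0 read [C0 read: already in S, no change] -> [S,S,S,I] (invalidations this op: 0; running total: 3)
Op 9: C3 read [C3 read from I: others=['C0=S', 'C1=S', 'C2=S'] -> C3=S, others downsized to S] -> [S,S,S,S] (invalidations this op: 0; running total: 3)
Op 10: C2 write [C2 write: invalidate ['C0=S', 'C1=S', 'C3=S'] -> C2=M] -> [I,I,M,I] (invalidations this op: 3; running total: 6)
Op 11: C2 write [C2 write: already M (modified), no change] -> [I,I,M,I] (invalidations this op: 0; running total: 6)
Op 12: C1 read [C1 read from I: others=['C2=M'] -> C1=S, others downsized to S] -> [I,S,S,I] (invalidations this op: 0; running total: 6)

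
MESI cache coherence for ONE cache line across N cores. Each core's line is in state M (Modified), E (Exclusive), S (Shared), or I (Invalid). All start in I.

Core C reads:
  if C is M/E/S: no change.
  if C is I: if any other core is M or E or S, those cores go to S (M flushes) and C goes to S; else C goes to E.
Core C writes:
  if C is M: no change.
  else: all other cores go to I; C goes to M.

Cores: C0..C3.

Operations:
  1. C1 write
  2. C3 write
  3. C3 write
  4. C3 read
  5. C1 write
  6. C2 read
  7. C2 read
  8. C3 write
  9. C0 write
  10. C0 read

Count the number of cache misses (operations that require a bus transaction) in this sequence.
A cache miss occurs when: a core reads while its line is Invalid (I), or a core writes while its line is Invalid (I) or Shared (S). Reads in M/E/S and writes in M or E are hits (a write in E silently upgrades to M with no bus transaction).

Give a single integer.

Answer: 6

Derivation:
Op 1: C1 write [C1 write: invalidate none -> C1=M] -> [I,M,I,I] [MISS #1: write from I]
Op 2: C3 write [C3 write: invalidate ['C1=M'] -> C3=M] -> [I,I,I,M] [MISS #2: write from I]
Op 3: C3 write [C3 write: already M (modified), no change] -> [I,I,I,M] [hit: write from M]
Op 4: C3 read [C3 read: already in M, no change] -> [I,I,I,M] [hit: read from M]
Op 5: C1 write [C1 write: invalidate ['C3=M'] -> C1=M] -> [I,M,I,I] [MISS #3: write from I]
Op 6: C2 read [C2 read from I: others=['C1=M'] -> C2=S, others downsized to S] -> [I,S,S,I] [MISS #4: read from I]
Op 7: C2 read [C2 read: already in S, no change] -> [I,S,S,I] [hit: read from S]
Op 8: C3 write [C3 write: invalidate ['C1=S', 'C2=S'] -> C3=M] -> [I,I,I,M] [MISS #5: write from I]
Op 9: C0 write [C0 write: invalidate ['C3=M'] -> C0=M] -> [M,I,I,I] [MISS #6: write from I]
Op 10: C0 read [C0 read: already in M, no change] -> [M,I,I,I] [hit: read from M]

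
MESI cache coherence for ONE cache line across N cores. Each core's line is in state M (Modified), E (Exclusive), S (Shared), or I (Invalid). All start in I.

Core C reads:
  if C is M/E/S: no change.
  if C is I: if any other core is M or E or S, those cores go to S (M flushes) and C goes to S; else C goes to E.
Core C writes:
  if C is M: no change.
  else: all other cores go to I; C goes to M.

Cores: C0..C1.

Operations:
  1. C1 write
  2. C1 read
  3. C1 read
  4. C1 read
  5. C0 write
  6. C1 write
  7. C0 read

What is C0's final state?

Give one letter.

Answer: S

Derivation:
Op 1: C1 write [C1 write: invalidate none -> C1=M] -> [I,M]
Op 2: C1 read [C1 read: already in M, no change] -> [I,M]
Op 3: C1 read [C1 read: already in M, no change] -> [I,M]
Op 4: C1 read [C1 read: already in M, no change] -> [I,M]
Op 5: C0 write [C0 write: invalidate ['C1=M'] -> C0=M] -> [M,I]
Op 6: C1 write [C1 write: invalidate ['C0=M'] -> C1=M] -> [I,M]
Op 7: C0 read [C0 read from I: others=['C1=M'] -> C0=S, others downsized to S] -> [S,S]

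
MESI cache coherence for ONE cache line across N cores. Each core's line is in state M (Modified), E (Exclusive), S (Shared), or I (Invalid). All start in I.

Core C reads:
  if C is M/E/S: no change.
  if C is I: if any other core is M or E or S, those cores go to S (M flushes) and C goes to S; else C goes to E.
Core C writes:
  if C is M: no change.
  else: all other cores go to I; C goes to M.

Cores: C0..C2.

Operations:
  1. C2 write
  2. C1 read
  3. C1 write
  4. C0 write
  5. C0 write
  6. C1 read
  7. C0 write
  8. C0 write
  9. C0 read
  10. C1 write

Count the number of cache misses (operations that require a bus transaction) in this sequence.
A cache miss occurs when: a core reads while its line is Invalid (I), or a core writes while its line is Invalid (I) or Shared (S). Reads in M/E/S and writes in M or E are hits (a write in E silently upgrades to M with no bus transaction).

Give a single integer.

Op 1: C2 write [C2 write: invalidate none -> C2=M] -> [I,I,M] [MISS #1: write from I]
Op 2: C1 read [C1 read from I: others=['C2=M'] -> C1=S, others downsized to S] -> [I,S,S] [MISS #2: read from I]
Op 3: C1 write [C1 write: invalidate ['C2=S'] -> C1=M] -> [I,M,I] [MISS #3: write from S]
Op 4: C0 write [C0 write: invalidate ['C1=M'] -> C0=M] -> [M,I,I] [MISS #4: write from I]
Op 5: C0 write [C0 write: already M (modified), no change] -> [M,I,I] [hit: write from M]
Op 6: C1 read [C1 read from I: others=['C0=M'] -> C1=S, others downsized to S] -> [S,S,I] [MISS #5: read from I]
Op 7: C0 write [C0 write: invalidate ['C1=S'] -> C0=M] -> [M,I,I] [MISS #6: write from S]
Op 8: C0 write [C0 write: already M (modified), no change] -> [M,I,I] [hit: write from M]
Op 9: C0 read [C0 read: already in M, no change] -> [M,I,I] [hit: read from M]
Op 10: C1 write [C1 write: invalidate ['C0=M'] -> C1=M] -> [I,M,I] [MISS #7: write from I]

Answer: 7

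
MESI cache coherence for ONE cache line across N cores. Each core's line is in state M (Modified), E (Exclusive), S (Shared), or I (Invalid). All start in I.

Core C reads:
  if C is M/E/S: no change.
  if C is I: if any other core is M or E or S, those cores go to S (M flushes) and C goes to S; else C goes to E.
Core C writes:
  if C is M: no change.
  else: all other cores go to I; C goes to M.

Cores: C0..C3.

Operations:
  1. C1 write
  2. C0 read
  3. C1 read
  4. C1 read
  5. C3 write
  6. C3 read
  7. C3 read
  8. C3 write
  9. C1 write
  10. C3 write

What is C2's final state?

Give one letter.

Answer: I

Derivation:
Op 1: C1 write [C1 write: invalidate none -> C1=M] -> [I,M,I,I]
Op 2: C0 read [C0 read from I: others=['C1=M'] -> C0=S, others downsized to S] -> [S,S,I,I]
Op 3: C1 read [C1 read: already in S, no change] -> [S,S,I,I]
Op 4: C1 read [C1 read: already in S, no change] -> [S,S,I,I]
Op 5: C3 write [C3 write: invalidate ['C0=S', 'C1=S'] -> C3=M] -> [I,I,I,M]
Op 6: C3 read [C3 read: already in M, no change] -> [I,I,I,M]
Op 7: C3 read [C3 read: already in M, no change] -> [I,I,I,M]
Op 8: C3 write [C3 write: already M (modified), no change] -> [I,I,I,M]
Op 9: C1 write [C1 write: invalidate ['C3=M'] -> C1=M] -> [I,M,I,I]
Op 10: C3 write [C3 write: invalidate ['C1=M'] -> C3=M] -> [I,I,I,M]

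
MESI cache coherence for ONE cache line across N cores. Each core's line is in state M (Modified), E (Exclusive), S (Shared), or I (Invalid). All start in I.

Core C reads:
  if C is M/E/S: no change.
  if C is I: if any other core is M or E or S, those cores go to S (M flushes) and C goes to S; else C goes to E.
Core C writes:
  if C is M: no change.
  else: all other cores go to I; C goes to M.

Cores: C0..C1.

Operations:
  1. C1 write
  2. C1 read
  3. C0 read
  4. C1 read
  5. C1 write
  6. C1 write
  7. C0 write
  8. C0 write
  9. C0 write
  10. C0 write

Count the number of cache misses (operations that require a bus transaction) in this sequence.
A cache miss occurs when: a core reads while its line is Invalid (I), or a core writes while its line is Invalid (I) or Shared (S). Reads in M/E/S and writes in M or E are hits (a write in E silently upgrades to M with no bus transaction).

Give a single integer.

Op 1: C1 write [C1 write: invalidate none -> C1=M] -> [I,M] [MISS #1: write from I]
Op 2: C1 read [C1 read: already in M, no change] -> [I,M] [hit: read from M]
Op 3: C0 read [C0 read from I: others=['C1=M'] -> C0=S, others downsized to S] -> [S,S] [MISS #2: read from I]
Op 4: C1 read [C1 read: already in S, no change] -> [S,S] [hit: read from S]
Op 5: C1 write [C1 write: invalidate ['C0=S'] -> C1=M] -> [I,M] [MISS #3: write from S]
Op 6: C1 write [C1 write: already M (modified), no change] -> [I,M] [hit: write from M]
Op 7: C0 write [C0 write: invalidate ['C1=M'] -> C0=M] -> [M,I] [MISS #4: write from I]
Op 8: C0 write [C0 write: already M (modified), no change] -> [M,I] [hit: write from M]
Op 9: C0 write [C0 write: already M (modified), no change] -> [M,I] [hit: write from M]
Op 10: C0 write [C0 write: already M (modified), no change] -> [M,I] [hit: write from M]

Answer: 4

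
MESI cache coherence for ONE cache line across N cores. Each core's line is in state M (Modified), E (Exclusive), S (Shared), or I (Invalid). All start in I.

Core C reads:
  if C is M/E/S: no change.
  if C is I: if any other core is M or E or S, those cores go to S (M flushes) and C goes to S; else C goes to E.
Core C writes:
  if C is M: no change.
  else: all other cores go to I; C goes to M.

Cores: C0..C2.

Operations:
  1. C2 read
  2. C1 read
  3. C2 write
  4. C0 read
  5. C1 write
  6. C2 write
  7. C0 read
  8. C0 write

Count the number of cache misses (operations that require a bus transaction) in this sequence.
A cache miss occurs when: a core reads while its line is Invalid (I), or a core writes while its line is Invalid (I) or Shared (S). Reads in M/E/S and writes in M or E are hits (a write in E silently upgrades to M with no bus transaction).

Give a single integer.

Answer: 8

Derivation:
Op 1: C2 read [C2 read from I: no other sharers -> C2=E (exclusive)] -> [I,I,E] [MISS #1: read from I]
Op 2: C1 read [C1 read from I: others=['C2=E'] -> C1=S, others downsized to S] -> [I,S,S] [MISS #2: read from I]
Op 3: C2 write [C2 write: invalidate ['C1=S'] -> C2=M] -> [I,I,M] [MISS #3: write from S]
Op 4: C0 read [C0 read from I: others=['C2=M'] -> C0=S, others downsized to S] -> [S,I,S] [MISS #4: read from I]
Op 5: C1 write [C1 write: invalidate ['C0=S', 'C2=S'] -> C1=M] -> [I,M,I] [MISS #5: write from I]
Op 6: C2 write [C2 write: invalidate ['C1=M'] -> C2=M] -> [I,I,M] [MISS #6: write from I]
Op 7: C0 read [C0 read from I: others=['C2=M'] -> C0=S, others downsized to S] -> [S,I,S] [MISS #7: read from I]
Op 8: C0 write [C0 write: invalidate ['C2=S'] -> C0=M] -> [M,I,I] [MISS #8: write from S]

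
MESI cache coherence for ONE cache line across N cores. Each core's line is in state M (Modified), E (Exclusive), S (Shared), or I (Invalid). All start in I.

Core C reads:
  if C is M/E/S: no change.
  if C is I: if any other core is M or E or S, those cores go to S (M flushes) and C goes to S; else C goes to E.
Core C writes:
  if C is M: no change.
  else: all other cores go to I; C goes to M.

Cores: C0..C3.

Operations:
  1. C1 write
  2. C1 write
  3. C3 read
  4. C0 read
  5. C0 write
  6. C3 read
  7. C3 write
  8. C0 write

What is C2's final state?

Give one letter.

Answer: I

Derivation:
Op 1: C1 write [C1 write: invalidate none -> C1=M] -> [I,M,I,I]
Op 2: C1 write [C1 write: already M (modified), no change] -> [I,M,I,I]
Op 3: C3 read [C3 read from I: others=['C1=M'] -> C3=S, others downsized to S] -> [I,S,I,S]
Op 4: C0 read [C0 read from I: others=['C1=S', 'C3=S'] -> C0=S, others downsized to S] -> [S,S,I,S]
Op 5: C0 write [C0 write: invalidate ['C1=S', 'C3=S'] -> C0=M] -> [M,I,I,I]
Op 6: C3 read [C3 read from I: others=['C0=M'] -> C3=S, others downsized to S] -> [S,I,I,S]
Op 7: C3 write [C3 write: invalidate ['C0=S'] -> C3=M] -> [I,I,I,M]
Op 8: C0 write [C0 write: invalidate ['C3=M'] -> C0=M] -> [M,I,I,I]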